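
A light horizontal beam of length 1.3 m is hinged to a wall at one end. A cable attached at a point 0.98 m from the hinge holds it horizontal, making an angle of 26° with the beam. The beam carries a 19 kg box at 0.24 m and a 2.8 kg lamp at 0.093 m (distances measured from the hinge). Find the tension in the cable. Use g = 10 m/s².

Choose the hinge as the axis so the unknown hinge reaction has zero arm there.
Box: 19 × 10 = 190 N down at 0.24 m → arm 0.24 m, τ = 190 × 0.24 = 45.6 N·m clockwise.
Lamp: 2.8 × 10 = 28 N down at 0.093 m → arm 0.093 m, τ = 28 × 0.093 = 2.604 N·m clockwise.
Total clockwise load moment = 48.2 N·m.
The cable tension T acts at 0.98 m; only its component perpendicular to the beam, T sinθ, produces torque. sin 26° = 0.4384.
Balancing moments: T × 0.98 × 0.4384 = 48.2, giving T = 48.2 / 0.4296 = 112 N.

T ≈ 112 N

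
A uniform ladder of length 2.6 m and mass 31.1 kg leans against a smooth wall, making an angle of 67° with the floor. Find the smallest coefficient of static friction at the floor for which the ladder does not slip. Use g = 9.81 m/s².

μ_min ≈ 0.212

Sum moments about the foot of the ladder (the floor normal and friction both act there and drop out).
Ladder weight 31.1×9.81 = 305.1 N acts at 1.3 m along the ladder; its horizontal arm is 1.3·cos67° = 0.508 m → τ = 155 N·m clockwise.
Wall normal N acts horizontally at the top; its moment arm is the height L sinθ = 2.6·sin67° = 2.393 m, counterclockwise.
Setting net torque to zero: N × 2.393 = 155 → N = 64.77 N.
ΣFx = 0 ⇒ f = N_wall = 64.77 N. ΣFy = 0 ⇒ N_floor = 305.1 N.
μ_min = f / N_floor = 64.77 / 305.1 = 0.212.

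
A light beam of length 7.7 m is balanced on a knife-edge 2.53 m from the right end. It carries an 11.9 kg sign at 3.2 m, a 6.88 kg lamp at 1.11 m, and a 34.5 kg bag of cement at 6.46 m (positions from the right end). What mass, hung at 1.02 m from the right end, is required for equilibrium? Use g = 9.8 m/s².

m ≈ 88.6 kg

About the knife-edge (at 2.53 m from the right end):
Sign: 11.9 × 9.8 = 116.6 N down at 3.2 m → arm 0.67 m, τ = 116.6 × 0.67 = 78.12 N·m counterclockwise.
Lamp: 6.88 × 9.8 = 67.42 N down at 1.11 m → arm 1.42 m, τ = 67.42 × 1.42 = 95.74 N·m clockwise.
Bag of cement: 34.5 × 9.8 = 338.1 N down at 6.46 m → arm 3.93 m, τ = 338.1 × 3.93 = 1329 N·m counterclockwise.
Net moment of known loads = 1311 N·m counterclockwise.
An unknown mass m at 1.02 m has arm 1.51 m; its moment is m·g·1.51 clockwise.
Balancing moments: m × 9.8 × 1.51 = 1311, giving m = 1311 / (9.8 × 1.51) = 88.6 kg.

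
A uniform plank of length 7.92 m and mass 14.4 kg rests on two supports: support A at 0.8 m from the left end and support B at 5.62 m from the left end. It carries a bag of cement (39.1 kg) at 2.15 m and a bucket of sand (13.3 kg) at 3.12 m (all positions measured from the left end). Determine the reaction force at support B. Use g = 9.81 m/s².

R_B ≈ 263 N

Taking torques about support A:
Beam weight: 14.4 × 9.81 = 141.3 N down at 3.96 m → arm 3.16 m, τ = 141.3 × 3.16 = 446.5 N·m clockwise.
Bag of cement: 39.1 × 9.81 = 383.6 N down at 2.15 m → arm 1.35 m, τ = 383.6 × 1.35 = 517.9 N·m clockwise.
Bucket of sand: 13.3 × 9.81 = 130.5 N down at 3.12 m → arm 2.32 m, τ = 130.5 × 2.32 = 302.8 N·m clockwise.
Net load moment about support A = 1267 N·m clockwise.
Reaction R at support B is upward at 5.62 m, arm 4.82 m → moment R × 4.82 counterclockwise.
Στ = 0 ⇒ R × 4.82 = 1267 ⇒ R = 263 N.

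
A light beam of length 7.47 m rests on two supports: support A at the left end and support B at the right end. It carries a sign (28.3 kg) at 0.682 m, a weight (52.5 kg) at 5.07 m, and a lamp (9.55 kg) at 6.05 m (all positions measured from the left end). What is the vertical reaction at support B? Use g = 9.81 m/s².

R_B ≈ 451 N

Take moments about support A.
Sign: 28.3 × 9.81 = 277.6 N down at 0.682 m → arm 0.682 m, τ = 277.6 × 0.682 = 189.3 N·m clockwise.
Weight: 52.5 × 9.81 = 515 N down at 5.07 m → arm 5.07 m, τ = 515 × 5.07 = 2611 N·m clockwise.
Lamp: 9.55 × 9.81 = 93.69 N down at 6.05 m → arm 6.05 m, τ = 93.69 × 6.05 = 566.8 N·m clockwise.
Net load moment about support A = 3367 N·m clockwise.
Reaction R at support B is upward at 7.47 m, arm 7.47 m → moment R × 7.47 counterclockwise.
Setting net torque to zero: R × 7.47 = 3367 → R = 451 N.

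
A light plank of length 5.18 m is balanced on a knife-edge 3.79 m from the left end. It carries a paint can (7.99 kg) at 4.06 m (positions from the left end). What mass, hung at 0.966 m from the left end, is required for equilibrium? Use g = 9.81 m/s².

Sum moments about the knife-edge (at 3.79 m from the left end) (the support reaction has zero arm there).
Paint can: 7.99 × 9.81 = 78.38 N down at 4.06 m → arm 0.27 m, τ = 78.38 × 0.27 = 21.16 N·m clockwise.
Net moment of known loads = 21.16 N·m clockwise.
An unknown mass m at 0.966 m has arm 2.824 m; its moment is m·g·2.824 counterclockwise.
Setting net torque to zero: m × 9.81 × 2.824 = 21.16 → m = 21.16 / (9.81 × 2.824) = 0.764 kg.

m ≈ 0.764 kg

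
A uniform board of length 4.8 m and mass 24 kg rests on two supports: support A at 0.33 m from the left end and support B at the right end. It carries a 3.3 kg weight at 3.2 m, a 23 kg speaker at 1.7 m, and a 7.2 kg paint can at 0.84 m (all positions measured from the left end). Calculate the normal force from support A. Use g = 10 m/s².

R_A ≈ 364 N

Choose support B as the axis so its reaction then has zero moment arm.
Beam weight: 24 × 10 = 240 N down at 2.4 m → arm 2.4 m, τ = 240 × 2.4 = 576 N·m counterclockwise.
Weight: 3.3 × 10 = 33 N down at 3.2 m → arm 1.6 m, τ = 33 × 1.6 = 52.8 N·m counterclockwise.
Speaker: 23 × 10 = 230 N down at 1.7 m → arm 3.1 m, τ = 230 × 3.1 = 713 N·m counterclockwise.
Paint can: 7.2 × 10 = 72 N down at 0.84 m → arm 3.96 m, τ = 72 × 3.96 = 285.1 N·m counterclockwise.
Net load moment about support B = 1627 N·m counterclockwise.
Reaction R at support A is upward at 0.33 m, arm 4.47 m → moment R × 4.47 clockwise.
Στ = 0 ⇒ R × 4.47 = 1627 ⇒ R = 364 N.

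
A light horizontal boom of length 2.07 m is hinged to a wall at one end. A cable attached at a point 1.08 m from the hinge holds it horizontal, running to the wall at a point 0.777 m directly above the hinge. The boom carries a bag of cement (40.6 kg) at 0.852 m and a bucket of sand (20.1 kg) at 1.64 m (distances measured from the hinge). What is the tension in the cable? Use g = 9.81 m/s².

Sum moments about the hinge (the unknown hinge reaction has zero arm there).
Bag of cement: 40.6 × 9.81 = 398.3 N down at 0.852 m → arm 0.852 m, τ = 398.3 × 0.852 = 339.4 N·m clockwise.
Bucket of sand: 20.1 × 9.81 = 197.2 N down at 1.64 m → arm 1.64 m, τ = 197.2 × 1.64 = 323.4 N·m clockwise.
Total clockwise load moment = 662.8 N·m.
The cable tension T acts at 1.08 m; only its component perpendicular to the boom, T sinθ, produces torque. sinθ = h/√(h²+d²) = 0.777/√(0.777²+1.08²) = 0.584.
Setting net torque to zero: T × 1.08 × 0.584 = 662.8 → T = 662.8 / 0.6307 = 1050 N.

T ≈ 1050 N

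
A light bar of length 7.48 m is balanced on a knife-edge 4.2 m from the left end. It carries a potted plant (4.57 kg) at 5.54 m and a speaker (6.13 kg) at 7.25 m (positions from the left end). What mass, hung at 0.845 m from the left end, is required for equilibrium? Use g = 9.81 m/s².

Sum moments about the knife-edge (at 4.2 m from the left end) (the support reaction has zero arm there).
Potted plant: 4.57 × 9.81 = 44.83 N down at 5.54 m → arm 1.34 m, τ = 44.83 × 1.34 = 60.07 N·m clockwise.
Speaker: 6.13 × 9.81 = 60.14 N down at 7.25 m → arm 3.05 m, τ = 60.14 × 3.05 = 183.4 N·m clockwise.
Net moment of known loads = 243.5 N·m clockwise.
An unknown mass m at 0.845 m has arm 3.355 m; its moment is m·g·3.355 counterclockwise.
Balancing moments: m × 9.81 × 3.355 = 243.5, giving m = 243.5 / (9.81 × 3.355) = 7.4 kg.

m ≈ 7.4 kg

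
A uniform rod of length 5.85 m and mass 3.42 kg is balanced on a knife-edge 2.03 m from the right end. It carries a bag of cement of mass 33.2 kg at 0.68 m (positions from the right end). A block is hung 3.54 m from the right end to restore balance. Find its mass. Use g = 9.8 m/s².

Sum moments about the knife-edge (at 2.03 m from the right end) (the support reaction has zero arm there).
Beam weight: 3.42 × 9.8 = 33.52 N down at 2.925 m → arm 0.895 m, τ = 33.52 × 0.895 = 30 N·m counterclockwise.
Bag of cement: 33.2 × 9.8 = 325.4 N down at 0.68 m → arm 1.35 m, τ = 325.4 × 1.35 = 439.3 N·m clockwise.
Net moment of known loads = 409.3 N·m clockwise.
An unknown mass m at 3.54 m has arm 1.51 m; its moment is m·g·1.51 counterclockwise.
For rotational equilibrium, m × 9.8 × 1.51 = 409.3, so m = 409.3 / (9.8 × 1.51) = 27.7 kg.

m ≈ 27.7 kg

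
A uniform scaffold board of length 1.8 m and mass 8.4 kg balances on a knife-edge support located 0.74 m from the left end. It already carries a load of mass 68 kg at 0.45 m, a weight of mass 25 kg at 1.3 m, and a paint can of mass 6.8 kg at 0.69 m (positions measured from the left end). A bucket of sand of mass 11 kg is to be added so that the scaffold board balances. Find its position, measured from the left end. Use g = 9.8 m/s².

x ≈ 1.17 m from the left end

Sum moments about the knife-edge support (at 0.74 m from the left end) (the support reaction has zero arm there).
Beam weight: 8.4 × 9.8 = 82.32 N down at 0.9 m → arm 0.16 m, τ = 82.32 × 0.16 = 13.17 N·m clockwise.
Load: 68 × 9.8 = 666.4 N down at 0.45 m → arm 0.29 m, τ = 666.4 × 0.29 = 193.3 N·m counterclockwise.
Weight: 25 × 9.8 = 245 N down at 1.3 m → arm 0.56 m, τ = 245 × 0.56 = 137.2 N·m clockwise.
Paint can: 6.8 × 9.8 = 66.64 N down at 0.69 m → arm 0.05 m, τ = 66.64 × 0.05 = 3.332 N·m counterclockwise.
Net moment of existing loads = 46.26 N·m counterclockwise.
The bucket of sand weighs 11 × 9.8 = 107.8 N and must supply an equal clockwise moment, so its lever arm about the knife-edge support is 46.26 / 107.8 = 0.429 m.
That puts it at 0.74 + 0.429 = 1.17 m from the left end.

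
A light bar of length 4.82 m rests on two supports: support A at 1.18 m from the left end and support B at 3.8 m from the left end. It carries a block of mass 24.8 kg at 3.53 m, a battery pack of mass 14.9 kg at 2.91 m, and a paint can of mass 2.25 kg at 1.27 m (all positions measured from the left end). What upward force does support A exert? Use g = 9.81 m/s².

R_A ≈ 96 N

Sum moments about support B (its reaction then has zero moment arm).
Block: 24.8 × 9.81 = 243.3 N down at 3.53 m → arm 0.27 m, τ = 243.3 × 0.27 = 65.69 N·m counterclockwise.
Battery pack: 14.9 × 9.81 = 146.2 N down at 2.91 m → arm 0.89 m, τ = 146.2 × 0.89 = 130.1 N·m counterclockwise.
Paint can: 2.25 × 9.81 = 22.07 N down at 1.27 m → arm 2.53 m, τ = 22.07 × 2.53 = 55.84 N·m counterclockwise.
Net load moment about support B = 251.6 N·m counterclockwise.
Reaction R at support A is upward at 1.18 m, arm 2.62 m → moment R × 2.62 clockwise.
For rotational equilibrium, R × 2.62 = 251.6, so R = 96 N.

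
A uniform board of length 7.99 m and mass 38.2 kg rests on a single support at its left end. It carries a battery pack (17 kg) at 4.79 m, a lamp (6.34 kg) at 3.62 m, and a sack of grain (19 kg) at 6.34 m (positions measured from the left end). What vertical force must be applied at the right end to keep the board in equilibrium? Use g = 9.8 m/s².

F ≈ 463 N

Take moments about the left end.
Beam weight: 38.2 × 9.8 = 374.4 N down at 3.995 m → arm 3.995 m, τ = 374.4 × 3.995 = 1496 N·m clockwise.
Battery pack: 17 × 9.8 = 166.6 N down at 4.79 m → arm 4.79 m, τ = 166.6 × 4.79 = 798 N·m clockwise.
Lamp: 6.34 × 9.8 = 62.13 N down at 3.62 m → arm 3.62 m, τ = 62.13 × 3.62 = 224.9 N·m clockwise.
Sack of grain: 19 × 9.8 = 186.2 N down at 6.34 m → arm 6.34 m, τ = 186.2 × 6.34 = 1181 N·m clockwise.
Net moment of the loads = 3700 N·m clockwise.
The upward force F acts at the right end, arm 7.99 m, giving F × 7.99 counterclockwise.
Balancing moments: F × 7.99 = 3700, giving F = 3700 / 7.99 = 463 N.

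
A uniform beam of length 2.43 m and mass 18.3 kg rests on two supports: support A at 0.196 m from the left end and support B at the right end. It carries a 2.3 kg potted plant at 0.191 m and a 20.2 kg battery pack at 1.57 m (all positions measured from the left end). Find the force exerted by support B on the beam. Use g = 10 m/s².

Take moments about support A.
Beam weight: 18.3 × 10 = 183 N down at 1.215 m → arm 1.019 m, τ = 183 × 1.019 = 186.5 N·m clockwise.
Potted plant: 2.3 × 10 = 23 N down at 0.191 m → arm 0.005 m, τ = 23 × 0.005 = 0.115 N·m counterclockwise.
Battery pack: 20.2 × 10 = 202 N down at 1.57 m → arm 1.374 m, τ = 202 × 1.374 = 277.5 N·m clockwise.
Net load moment about support A = 463.9 N·m clockwise.
Reaction R at support B is upward at 2.43 m, arm 2.234 m → moment R × 2.234 counterclockwise.
Balancing moments: R × 2.234 = 463.9, giving R = 208 N.

R_B ≈ 208 N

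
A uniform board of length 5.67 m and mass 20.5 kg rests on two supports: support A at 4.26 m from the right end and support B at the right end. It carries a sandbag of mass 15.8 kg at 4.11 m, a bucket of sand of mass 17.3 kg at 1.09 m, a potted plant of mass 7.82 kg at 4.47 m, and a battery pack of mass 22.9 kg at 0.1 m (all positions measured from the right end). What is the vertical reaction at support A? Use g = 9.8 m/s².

Taking torques about support B:
Beam weight: 20.5 × 9.8 = 200.9 N down at 2.835 m → arm 2.835 m, τ = 200.9 × 2.835 = 569.6 N·m counterclockwise.
Sandbag: 15.8 × 9.8 = 154.8 N down at 4.11 m → arm 4.11 m, τ = 154.8 × 4.11 = 636.2 N·m counterclockwise.
Bucket of sand: 17.3 × 9.8 = 169.5 N down at 1.09 m → arm 1.09 m, τ = 169.5 × 1.09 = 184.8 N·m counterclockwise.
Potted plant: 7.82 × 9.8 = 76.64 N down at 4.47 m → arm 4.47 m, τ = 76.64 × 4.47 = 342.6 N·m counterclockwise.
Battery pack: 22.9 × 9.8 = 224.4 N down at 0.1 m → arm 0.1 m, τ = 224.4 × 0.1 = 22.44 N·m counterclockwise.
Net load moment about support B = 1756 N·m counterclockwise.
Reaction R at support A is upward at 4.26 m, arm 4.26 m → moment R × 4.26 clockwise.
Setting net torque to zero: R × 4.26 = 1756 → R = 412 N.

R_A ≈ 412 N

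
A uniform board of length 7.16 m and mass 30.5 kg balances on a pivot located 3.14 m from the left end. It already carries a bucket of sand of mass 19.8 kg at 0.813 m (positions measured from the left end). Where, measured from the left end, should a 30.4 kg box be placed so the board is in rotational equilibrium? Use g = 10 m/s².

x ≈ 4.21 m from the left end

Taking torques about the pivot (at 3.14 m from the left end):
Beam weight: 30.5 × 10 = 305 N down at 3.58 m → arm 0.44 m, τ = 305 × 0.44 = 134.2 N·m clockwise.
Bucket of sand: 19.8 × 10 = 198 N down at 0.813 m → arm 2.327 m, τ = 198 × 2.327 = 460.7 N·m counterclockwise.
Net moment of existing loads = 326.5 N·m counterclockwise.
The box weighs 30.4 × 10 = 304 N and must supply an equal clockwise moment, so its lever arm about the pivot is 326.5 / 304 = 1.07 m.
That puts it at 3.14 + 1.07 = 4.21 m from the left end.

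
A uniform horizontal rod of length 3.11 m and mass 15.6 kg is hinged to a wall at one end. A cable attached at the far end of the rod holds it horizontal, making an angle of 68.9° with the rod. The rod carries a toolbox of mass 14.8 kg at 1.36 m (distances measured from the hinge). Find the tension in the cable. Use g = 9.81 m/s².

Take moments about the hinge.
Beam weight: 15.6 × 9.81 = 153 N down at 1.555 m → arm 1.555 m, τ = 153 × 1.555 = 237.9 N·m clockwise.
Toolbox: 14.8 × 9.81 = 145.2 N down at 1.36 m → arm 1.36 m, τ = 145.2 × 1.36 = 197.5 N·m clockwise.
Total clockwise load moment = 435.4 N·m.
The cable tension T acts at 3.11 m; only its component perpendicular to the rod, T sinθ, produces torque. sin 68.9° = 0.933.
Balancing moments: T × 3.11 × 0.933 = 435.4, giving T = 435.4 / 2.902 = 150 N.

T ≈ 150 N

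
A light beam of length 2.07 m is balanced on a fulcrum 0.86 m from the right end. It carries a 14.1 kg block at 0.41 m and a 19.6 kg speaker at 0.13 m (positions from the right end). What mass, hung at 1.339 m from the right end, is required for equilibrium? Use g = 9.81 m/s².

m ≈ 43.1 kg

Sum moments about the fulcrum (at 0.86 m from the right end) (the support reaction has zero arm there).
Block: 14.1 × 9.81 = 138.3 N down at 0.41 m → arm 0.45 m, τ = 138.3 × 0.45 = 62.24 N·m clockwise.
Speaker: 19.6 × 9.81 = 192.3 N down at 0.13 m → arm 0.73 m, τ = 192.3 × 0.73 = 140.4 N·m clockwise.
Net moment of known loads = 202.6 N·m clockwise.
An unknown mass m at 1.339 m has arm 0.479 m; its moment is m·g·0.479 counterclockwise.
Setting net torque to zero: m × 9.81 × 0.479 = 202.6 → m = 202.6 / (9.81 × 0.479) = 43.1 kg.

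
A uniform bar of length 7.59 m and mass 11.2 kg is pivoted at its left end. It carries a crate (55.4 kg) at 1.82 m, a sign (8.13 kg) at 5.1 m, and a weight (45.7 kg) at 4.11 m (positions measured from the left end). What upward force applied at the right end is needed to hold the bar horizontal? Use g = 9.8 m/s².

Sum moments about the left end (the unknown pivot reaction has zero arm there).
Beam weight: 11.2 × 9.8 = 109.8 N down at 3.795 m → arm 3.795 m, τ = 109.8 × 3.795 = 416.7 N·m clockwise.
Crate: 55.4 × 9.8 = 542.9 N down at 1.82 m → arm 1.82 m, τ = 542.9 × 1.82 = 988.1 N·m clockwise.
Sign: 8.13 × 9.8 = 79.67 N down at 5.1 m → arm 5.1 m, τ = 79.67 × 5.1 = 406.3 N·m clockwise.
Weight: 45.7 × 9.8 = 447.9 N down at 4.11 m → arm 4.11 m, τ = 447.9 × 4.11 = 1841 N·m clockwise.
Net moment of the loads = 3652 N·m clockwise.
The upward force F acts at the right end, arm 7.59 m, giving F × 7.59 counterclockwise.
Setting net torque to zero: F × 7.59 = 3652 → F = 3652 / 7.59 = 481 N.

F ≈ 481 N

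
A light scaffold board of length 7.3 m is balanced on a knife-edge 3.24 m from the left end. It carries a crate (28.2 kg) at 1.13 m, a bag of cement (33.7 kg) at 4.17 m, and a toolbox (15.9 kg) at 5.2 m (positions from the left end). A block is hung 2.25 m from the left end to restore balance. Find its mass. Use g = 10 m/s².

m ≈ 3.03 kg

Take moments about the knife-edge (at 3.24 m from the left end).
Crate: 28.2 × 10 = 282 N down at 1.13 m → arm 2.11 m, τ = 282 × 2.11 = 595 N·m counterclockwise.
Bag of cement: 33.7 × 10 = 337 N down at 4.17 m → arm 0.93 m, τ = 337 × 0.93 = 313.4 N·m clockwise.
Toolbox: 15.9 × 10 = 159 N down at 5.2 m → arm 1.96 m, τ = 159 × 1.96 = 311.6 N·m clockwise.
Net moment of known loads = 30 N·m clockwise.
An unknown mass m at 2.25 m has arm 0.99 m; its moment is m·g·0.99 counterclockwise.
Balancing moments: m × 10 × 0.99 = 30, giving m = 30 / (10 × 0.99) = 3.03 kg.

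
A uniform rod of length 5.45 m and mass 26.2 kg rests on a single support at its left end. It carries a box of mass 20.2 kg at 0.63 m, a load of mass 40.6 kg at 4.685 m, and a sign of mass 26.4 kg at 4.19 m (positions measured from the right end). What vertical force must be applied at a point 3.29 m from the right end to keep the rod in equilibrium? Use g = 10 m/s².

Choose the left end as the axis so the unknown pivot reaction has zero arm there.
Beam weight: 26.2 × 10 = 262 N down at 2.725 m → arm 2.725 m, τ = 262 × 2.725 = 714 N·m clockwise.
Box: 20.2 × 10 = 202 N down at 0.63 m → arm 4.82 m, τ = 202 × 4.82 = 973.6 N·m clockwise.
Load: 40.6 × 10 = 406 N down at 4.685 m → arm 0.765 m, τ = 406 × 0.765 = 310.6 N·m clockwise.
Sign: 26.4 × 10 = 264 N down at 4.19 m → arm 1.26 m, τ = 264 × 1.26 = 332.6 N·m clockwise.
Net moment of the loads = 2331 N·m clockwise.
The upward force F acts at a point 3.29 m from the right end, arm 2.16 m, giving F × 2.16 counterclockwise.
Setting net torque to zero: F × 2.16 = 2331 → F = 2331 / 2.16 = 1080 N.

F ≈ 1080 N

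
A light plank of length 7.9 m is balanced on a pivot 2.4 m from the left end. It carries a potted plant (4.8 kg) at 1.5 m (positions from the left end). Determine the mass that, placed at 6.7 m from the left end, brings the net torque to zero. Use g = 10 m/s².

m ≈ 1 kg

Taking torques about the pivot (at 2.4 m from the left end):
Potted plant: 4.8 × 10 = 48 N down at 1.5 m → arm 0.9 m, τ = 48 × 0.9 = 43.2 N·m counterclockwise.
Net moment of known loads = 43.2 N·m counterclockwise.
An unknown mass m at 6.7 m has arm 4.3 m; its moment is m·g·4.3 clockwise.
Στ = 0 ⇒ m × 10 × 4.3 = 43.2 ⇒ m = 43.2 / (10 × 4.3) = 1 kg.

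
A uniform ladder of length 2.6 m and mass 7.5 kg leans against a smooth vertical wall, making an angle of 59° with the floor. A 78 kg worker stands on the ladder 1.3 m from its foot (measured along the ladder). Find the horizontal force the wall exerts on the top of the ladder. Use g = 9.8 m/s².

N_wall ≈ 252 N

Take moments about the foot of the ladder.
Ladder weight 7.5×9.8 = 73.5 N acts at 1.3 m along the ladder; its horizontal arm is 1.3·cos59° = 0.6695 m → τ = 49.21 N·m clockwise.
Worker: 78×9.8 = 764.4 N at 1.3 m → arm 0.6695 m → τ = 511.8 N·m clockwise.
Wall normal N acts horizontally at the top; its moment arm is the height L sinθ = 2.6·sin59° = 2.229 m, counterclockwise.
Στ = 0 ⇒ N × 2.229 = 561 ⇒ N = 252 N.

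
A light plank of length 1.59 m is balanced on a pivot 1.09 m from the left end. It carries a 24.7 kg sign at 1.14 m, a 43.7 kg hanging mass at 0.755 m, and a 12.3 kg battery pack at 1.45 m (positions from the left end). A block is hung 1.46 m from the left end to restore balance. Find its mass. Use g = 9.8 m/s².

Take moments about the pivot (at 1.09 m from the left end).
Sign: 24.7 × 9.8 = 242.1 N down at 1.14 m → arm 0.05 m, τ = 242.1 × 0.05 = 12.11 N·m clockwise.
Hanging mass: 43.7 × 9.8 = 428.3 N down at 0.755 m → arm 0.335 m, τ = 428.3 × 0.335 = 143.5 N·m counterclockwise.
Battery pack: 12.3 × 9.8 = 120.5 N down at 1.45 m → arm 0.36 m, τ = 120.5 × 0.36 = 43.38 N·m clockwise.
Net moment of known loads = 88.01 N·m counterclockwise.
An unknown mass m at 1.46 m has arm 0.37 m; its moment is m·g·0.37 clockwise.
Setting net torque to zero: m × 9.8 × 0.37 = 88.01 → m = 88.01 / (9.8 × 0.37) = 24.3 kg.

m ≈ 24.3 kg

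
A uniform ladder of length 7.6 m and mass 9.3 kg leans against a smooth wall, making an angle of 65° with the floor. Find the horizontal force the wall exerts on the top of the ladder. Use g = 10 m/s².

N_wall ≈ 21.7 N

About the foot of the ladder:
Ladder weight 9.3×10 = 93 N acts at 3.8 m along the ladder; its horizontal arm is 3.8·cos65° = 1.606 m → τ = 149.4 N·m clockwise.
Wall normal N acts horizontally at the top; its moment arm is the height L sinθ = 7.6·sin65° = 6.888 m, counterclockwise.
Setting net torque to zero: N × 6.888 = 149.4 → N = 21.7 N.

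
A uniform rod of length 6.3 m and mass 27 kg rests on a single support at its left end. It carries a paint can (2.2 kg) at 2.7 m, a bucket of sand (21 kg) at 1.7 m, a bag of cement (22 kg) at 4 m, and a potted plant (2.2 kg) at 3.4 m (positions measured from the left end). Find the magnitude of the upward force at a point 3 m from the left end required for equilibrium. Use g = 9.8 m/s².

Choose the left end as the axis so the unknown pivot reaction has zero arm there.
Beam weight: 27 × 9.8 = 264.6 N down at 3.15 m → arm 3.15 m, τ = 264.6 × 3.15 = 833.5 N·m clockwise.
Paint can: 2.2 × 9.8 = 21.56 N down at 2.7 m → arm 2.7 m, τ = 21.56 × 2.7 = 58.21 N·m clockwise.
Bucket of sand: 21 × 9.8 = 205.8 N down at 1.7 m → arm 1.7 m, τ = 205.8 × 1.7 = 349.9 N·m clockwise.
Bag of cement: 22 × 9.8 = 215.6 N down at 4 m → arm 4 m, τ = 215.6 × 4 = 862.4 N·m clockwise.
Potted plant: 2.2 × 9.8 = 21.56 N down at 3.4 m → arm 3.4 m, τ = 21.56 × 3.4 = 73.3 N·m clockwise.
Net moment of the loads = 2177 N·m clockwise.
The upward force F acts at a point 3 m from the left end, arm 3 m, giving F × 3 counterclockwise.
Στ = 0 ⇒ F × 3 = 2177 ⇒ F = 2177 / 3 = 726 N.

F ≈ 726 N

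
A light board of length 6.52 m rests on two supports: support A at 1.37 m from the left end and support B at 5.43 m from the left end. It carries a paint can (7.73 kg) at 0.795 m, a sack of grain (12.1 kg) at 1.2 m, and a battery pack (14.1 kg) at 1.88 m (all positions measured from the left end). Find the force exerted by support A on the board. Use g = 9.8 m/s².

Sum moments about support B (its reaction then has zero moment arm).
Paint can: 7.73 × 9.8 = 75.75 N down at 0.795 m → arm 4.635 m, τ = 75.75 × 4.635 = 351.1 N·m counterclockwise.
Sack of grain: 12.1 × 9.8 = 118.6 N down at 1.2 m → arm 4.23 m, τ = 118.6 × 4.23 = 501.7 N·m counterclockwise.
Battery pack: 14.1 × 9.8 = 138.2 N down at 1.88 m → arm 3.55 m, τ = 138.2 × 3.55 = 490.6 N·m counterclockwise.
Net load moment about support B = 1343 N·m counterclockwise.
Reaction R at support A is upward at 1.37 m, arm 4.06 m → moment R × 4.06 clockwise.
Στ = 0 ⇒ R × 4.06 = 1343 ⇒ R = 331 N.

R_A ≈ 331 N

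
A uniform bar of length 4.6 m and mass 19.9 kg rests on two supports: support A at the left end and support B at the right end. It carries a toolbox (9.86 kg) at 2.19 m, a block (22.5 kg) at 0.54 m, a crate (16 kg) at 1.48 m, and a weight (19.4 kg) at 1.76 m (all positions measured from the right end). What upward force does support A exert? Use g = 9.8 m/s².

R_A ≈ 293 N

Sum moments about support B (its reaction then has zero moment arm).
Beam weight: 19.9 × 9.8 = 195 N down at 2.3 m → arm 2.3 m, τ = 195 × 2.3 = 448.5 N·m counterclockwise.
Toolbox: 9.86 × 9.8 = 96.63 N down at 2.19 m → arm 2.19 m, τ = 96.63 × 2.19 = 211.6 N·m counterclockwise.
Block: 22.5 × 9.8 = 220.5 N down at 0.54 m → arm 0.54 m, τ = 220.5 × 0.54 = 119.1 N·m counterclockwise.
Crate: 16 × 9.8 = 156.8 N down at 1.48 m → arm 1.48 m, τ = 156.8 × 1.48 = 232.1 N·m counterclockwise.
Weight: 19.4 × 9.8 = 190.1 N down at 1.76 m → arm 1.76 m, τ = 190.1 × 1.76 = 334.6 N·m counterclockwise.
Net load moment about support B = 1346 N·m counterclockwise.
Reaction R at support A is upward at 4.6 m, arm 4.6 m → moment R × 4.6 clockwise.
Balancing moments: R × 4.6 = 1346, giving R = 293 N.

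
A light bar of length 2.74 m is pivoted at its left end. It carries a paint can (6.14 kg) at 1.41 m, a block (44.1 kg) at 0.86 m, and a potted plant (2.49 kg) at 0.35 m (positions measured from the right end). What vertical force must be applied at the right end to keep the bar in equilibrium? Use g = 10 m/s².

About the left end:
Paint can: 6.14 × 10 = 61.4 N down at 1.41 m → arm 1.33 m, τ = 61.4 × 1.33 = 81.66 N·m clockwise.
Block: 44.1 × 10 = 441 N down at 0.86 m → arm 1.88 m, τ = 441 × 1.88 = 829.1 N·m clockwise.
Potted plant: 2.49 × 10 = 24.9 N down at 0.35 m → arm 2.39 m, τ = 24.9 × 2.39 = 59.51 N·m clockwise.
Net moment of the loads = 970.3 N·m clockwise.
The upward force F acts at the right end, arm 2.74 m, giving F × 2.74 counterclockwise.
Setting net torque to zero: F × 2.74 = 970.3 → F = 970.3 / 2.74 = 354 N.

F ≈ 354 N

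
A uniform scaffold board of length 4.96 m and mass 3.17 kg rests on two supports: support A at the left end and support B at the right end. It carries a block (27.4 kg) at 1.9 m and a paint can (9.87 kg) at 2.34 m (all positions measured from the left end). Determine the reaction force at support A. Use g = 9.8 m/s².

R_A ≈ 232 N

Sum moments about support B (its reaction then has zero moment arm).
Beam weight: 3.17 × 9.8 = 31.07 N down at 2.48 m → arm 2.48 m, τ = 31.07 × 2.48 = 77.05 N·m counterclockwise.
Block: 27.4 × 9.8 = 268.5 N down at 1.9 m → arm 3.06 m, τ = 268.5 × 3.06 = 821.6 N·m counterclockwise.
Paint can: 9.87 × 9.8 = 96.73 N down at 2.34 m → arm 2.62 m, τ = 96.73 × 2.62 = 253.4 N·m counterclockwise.
Net load moment about support B = 1152 N·m counterclockwise.
Reaction R at support A is upward at 0 m, arm 4.96 m → moment R × 4.96 clockwise.
Στ = 0 ⇒ R × 4.96 = 1152 ⇒ R = 232 N.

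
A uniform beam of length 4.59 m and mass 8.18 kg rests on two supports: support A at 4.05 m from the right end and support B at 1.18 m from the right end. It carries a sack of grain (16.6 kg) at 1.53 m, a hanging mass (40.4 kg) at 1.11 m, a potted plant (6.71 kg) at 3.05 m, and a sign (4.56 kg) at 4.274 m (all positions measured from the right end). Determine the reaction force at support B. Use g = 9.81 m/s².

About support A:
Beam weight: 8.18 × 9.81 = 80.25 N down at 2.295 m → arm 1.755 m, τ = 80.25 × 1.755 = 140.8 N·m clockwise.
Sack of grain: 16.6 × 9.81 = 162.8 N down at 1.53 m → arm 2.52 m, τ = 162.8 × 2.52 = 410.3 N·m clockwise.
Hanging mass: 40.4 × 9.81 = 396.3 N down at 1.11 m → arm 2.94 m, τ = 396.3 × 2.94 = 1165 N·m clockwise.
Potted plant: 6.71 × 9.81 = 65.83 N down at 3.05 m → arm 1 m, τ = 65.83 × 1 = 65.83 N·m clockwise.
Sign: 4.56 × 9.81 = 44.73 N down at 4.274 m → arm 0.224 m, τ = 44.73 × 0.224 = 10.02 N·m counterclockwise.
Net load moment about support A = 1772 N·m clockwise.
Reaction R at support B is upward at 1.18 m, arm 2.87 m → moment R × 2.87 counterclockwise.
Στ = 0 ⇒ R × 2.87 = 1772 ⇒ R = 617 N.

R_B ≈ 617 N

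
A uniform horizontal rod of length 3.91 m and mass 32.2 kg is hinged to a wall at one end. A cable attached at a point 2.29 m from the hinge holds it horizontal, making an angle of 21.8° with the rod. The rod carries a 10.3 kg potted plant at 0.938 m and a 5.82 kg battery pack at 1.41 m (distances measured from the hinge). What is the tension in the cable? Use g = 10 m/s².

T ≈ 950 N

About the hinge:
Beam weight: 32.2 × 10 = 322 N down at 1.955 m → arm 1.955 m, τ = 322 × 1.955 = 629.5 N·m clockwise.
Potted plant: 10.3 × 10 = 103 N down at 0.938 m → arm 0.938 m, τ = 103 × 0.938 = 96.61 N·m clockwise.
Battery pack: 5.82 × 10 = 58.2 N down at 1.41 m → arm 1.41 m, τ = 58.2 × 1.41 = 82.06 N·m clockwise.
Total clockwise load moment = 808.2 N·m.
The cable tension T acts at 2.29 m; only its component perpendicular to the rod, T sinθ, produces torque. sin 21.8° = 0.3714.
Balancing moments: T × 2.29 × 0.3714 = 808.2, giving T = 808.2 / 0.8505 = 950 N.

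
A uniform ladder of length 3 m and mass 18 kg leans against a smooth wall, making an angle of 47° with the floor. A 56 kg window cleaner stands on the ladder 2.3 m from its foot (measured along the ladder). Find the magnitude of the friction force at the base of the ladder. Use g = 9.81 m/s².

f ≈ 475 N

Sum moments about the foot of the ladder (the floor normal and friction both act there and drop out).
Ladder weight 18×9.81 = 176.6 N acts at 1.5 m along the ladder; its horizontal arm is 1.5·cos47° = 1.023 m → τ = 180.7 N·m clockwise.
Window cleaner: 56×9.81 = 549.4 N at 2.3 m → arm 1.569 m → τ = 862 N·m clockwise.
Wall normal N acts horizontally at the top; its moment arm is the height L sinθ = 3·sin47° = 2.194 m, counterclockwise.
Balancing moments: N × 2.194 = 1043, giving N = 475 N.
ΣFx = 0: friction at the foot balances the wall's push, so f = N_wall = 475 N.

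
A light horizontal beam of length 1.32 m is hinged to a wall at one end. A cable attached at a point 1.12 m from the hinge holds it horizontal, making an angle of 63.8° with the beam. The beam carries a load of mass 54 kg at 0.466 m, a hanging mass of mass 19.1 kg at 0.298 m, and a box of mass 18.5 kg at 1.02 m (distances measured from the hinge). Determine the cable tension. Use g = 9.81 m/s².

Sum moments about the hinge (the unknown hinge reaction has zero arm there).
Load: 54 × 9.81 = 529.7 N down at 0.466 m → arm 0.466 m, τ = 529.7 × 0.466 = 246.8 N·m clockwise.
Hanging mass: 19.1 × 9.81 = 187.4 N down at 0.298 m → arm 0.298 m, τ = 187.4 × 0.298 = 55.85 N·m clockwise.
Box: 18.5 × 9.81 = 181.5 N down at 1.02 m → arm 1.02 m, τ = 181.5 × 1.02 = 185.1 N·m clockwise.
Total clockwise load moment = 487.8 N·m.
The cable tension T acts at 1.12 m; only its component perpendicular to the beam, T sinθ, produces torque. sin 63.8° = 0.8973.
Balancing moments: T × 1.12 × 0.8973 = 487.8, giving T = 487.8 / 1.005 = 485 N.

T ≈ 485 N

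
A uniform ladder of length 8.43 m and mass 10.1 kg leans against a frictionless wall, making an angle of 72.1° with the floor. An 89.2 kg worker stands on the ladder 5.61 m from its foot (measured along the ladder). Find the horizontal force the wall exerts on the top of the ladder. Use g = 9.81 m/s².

Sum moments about the foot of the ladder (the floor normal and friction both act there and drop out).
Ladder weight 10.1×9.81 = 99.08 N acts at 4.215 m along the ladder; its horizontal arm is 4.215·cos72.1° = 1.296 m → τ = 128.4 N·m clockwise.
Worker: 89.2×9.81 = 875.1 N at 5.61 m → arm 1.724 m → τ = 1509 N·m clockwise.
Wall normal N acts horizontally at the top; its moment arm is the height L sinθ = 8.43·sin72.1° = 8.022 m, counterclockwise.
For rotational equilibrium, N × 8.022 = 1637, so N = 204 N.

N_wall ≈ 204 N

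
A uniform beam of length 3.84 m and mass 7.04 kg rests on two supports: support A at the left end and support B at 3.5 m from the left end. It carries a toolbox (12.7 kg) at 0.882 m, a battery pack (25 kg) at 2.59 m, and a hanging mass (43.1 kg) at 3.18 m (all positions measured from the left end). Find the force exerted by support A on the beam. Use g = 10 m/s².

R_A ≈ 231 N

Sum moments about support B (its reaction then has zero moment arm).
Beam weight: 7.04 × 10 = 70.4 N down at 1.92 m → arm 1.58 m, τ = 70.4 × 1.58 = 111.2 N·m counterclockwise.
Toolbox: 12.7 × 10 = 127 N down at 0.882 m → arm 2.618 m, τ = 127 × 2.618 = 332.5 N·m counterclockwise.
Battery pack: 25 × 10 = 250 N down at 2.59 m → arm 0.91 m, τ = 250 × 0.91 = 227.5 N·m counterclockwise.
Hanging mass: 43.1 × 10 = 431 N down at 3.18 m → arm 0.32 m, τ = 431 × 0.32 = 137.9 N·m counterclockwise.
Net load moment about support B = 809.1 N·m counterclockwise.
Reaction R at support A is upward at 0 m, arm 3.5 m → moment R × 3.5 clockwise.
For rotational equilibrium, R × 3.5 = 809.1, so R = 231 N.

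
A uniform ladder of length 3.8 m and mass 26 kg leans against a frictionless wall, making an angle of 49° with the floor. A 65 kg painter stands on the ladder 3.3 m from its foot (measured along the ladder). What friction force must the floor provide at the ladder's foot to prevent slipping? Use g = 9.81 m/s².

Choose the foot of the ladder as the axis so the floor normal and friction both act there and drop out.
Ladder weight 26×9.81 = 255.1 N acts at 1.9 m along the ladder; its horizontal arm is 1.9·cos49° = 1.247 m → τ = 318.1 N·m clockwise.
Painter: 65×9.81 = 637.6 N at 3.3 m → arm 2.165 m → τ = 1380 N·m clockwise.
Wall normal N acts horizontally at the top; its moment arm is the height L sinθ = 3.8·sin49° = 2.868 m, counterclockwise.
For rotational equilibrium, N × 2.868 = 1698, so N = 592 N.
ΣFx = 0: friction at the foot balances the wall's push, so f = N_wall = 592 N.

f ≈ 592 N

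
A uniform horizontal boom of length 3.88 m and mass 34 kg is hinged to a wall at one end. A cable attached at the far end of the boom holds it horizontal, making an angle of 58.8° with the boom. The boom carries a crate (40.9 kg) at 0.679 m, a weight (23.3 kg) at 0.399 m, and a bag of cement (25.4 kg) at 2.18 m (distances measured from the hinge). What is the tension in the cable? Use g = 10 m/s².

About the hinge:
Beam weight: 34 × 10 = 340 N down at 1.94 m → arm 1.94 m, τ = 340 × 1.94 = 659.6 N·m clockwise.
Crate: 40.9 × 10 = 409 N down at 0.679 m → arm 0.679 m, τ = 409 × 0.679 = 277.7 N·m clockwise.
Weight: 23.3 × 10 = 233 N down at 0.399 m → arm 0.399 m, τ = 233 × 0.399 = 92.97 N·m clockwise.
Bag of cement: 25.4 × 10 = 254 N down at 2.18 m → arm 2.18 m, τ = 254 × 2.18 = 553.7 N·m clockwise.
Total clockwise load moment = 1584 N·m.
The cable tension T acts at 3.88 m; only its component perpendicular to the boom, T sinθ, produces torque. sin 58.8° = 0.8554.
For rotational equilibrium, T × 3.88 × 0.8554 = 1584, so T = 1584 / 3.319 = 477 N.

T ≈ 477 N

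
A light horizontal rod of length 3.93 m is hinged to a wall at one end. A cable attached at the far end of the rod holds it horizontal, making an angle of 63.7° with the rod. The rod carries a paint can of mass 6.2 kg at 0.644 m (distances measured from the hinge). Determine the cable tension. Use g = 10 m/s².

Choose the hinge as the axis so the unknown hinge reaction has zero arm there.
Paint can: 6.2 × 10 = 62 N down at 0.644 m → arm 0.644 m, τ = 62 × 0.644 = 39.93 N·m clockwise.
Total clockwise load moment = 39.93 N·m.
The cable tension T acts at 3.93 m; only its component perpendicular to the rod, T sinθ, produces torque. sin 63.7° = 0.8965.
For rotational equilibrium, T × 3.93 × 0.8965 = 39.93, so T = 39.93 / 3.523 = 11.3 N.

T ≈ 11.3 N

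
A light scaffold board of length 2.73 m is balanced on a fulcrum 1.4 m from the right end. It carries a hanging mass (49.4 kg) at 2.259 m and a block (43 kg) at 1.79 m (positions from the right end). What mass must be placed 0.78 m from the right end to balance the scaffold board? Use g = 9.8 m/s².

Sum moments about the fulcrum (at 1.4 m from the right end) (the support reaction has zero arm there).
Hanging mass: 49.4 × 9.8 = 484.1 N down at 2.259 m → arm 0.859 m, τ = 484.1 × 0.859 = 415.8 N·m counterclockwise.
Block: 43 × 9.8 = 421.4 N down at 1.79 m → arm 0.39 m, τ = 421.4 × 0.39 = 164.3 N·m counterclockwise.
Net moment of known loads = 580.1 N·m counterclockwise.
An unknown mass m at 0.78 m has arm 0.62 m; its moment is m·g·0.62 clockwise.
For rotational equilibrium, m × 9.8 × 0.62 = 580.1, so m = 580.1 / (9.8 × 0.62) = 95.5 kg.

m ≈ 95.5 kg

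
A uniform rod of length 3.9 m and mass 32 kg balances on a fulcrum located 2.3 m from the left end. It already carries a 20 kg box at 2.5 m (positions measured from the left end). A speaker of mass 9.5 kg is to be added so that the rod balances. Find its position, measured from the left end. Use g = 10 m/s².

Sum moments about the fulcrum (at 2.3 m from the left end) (the support reaction has zero arm there).
Beam weight: 32 × 10 = 320 N down at 1.95 m → arm 0.35 m, τ = 320 × 0.35 = 112 N·m counterclockwise.
Box: 20 × 10 = 200 N down at 2.5 m → arm 0.2 m, τ = 200 × 0.2 = 40 N·m clockwise.
Net moment of existing loads = 72 N·m counterclockwise.
The speaker weighs 9.5 × 10 = 95 N and must supply an equal clockwise moment, so its lever arm about the fulcrum is 72 / 95 = 0.758 m.
That puts it at 2.3 + 0.758 = 3.06 m from the left end.

x ≈ 3.06 m from the left end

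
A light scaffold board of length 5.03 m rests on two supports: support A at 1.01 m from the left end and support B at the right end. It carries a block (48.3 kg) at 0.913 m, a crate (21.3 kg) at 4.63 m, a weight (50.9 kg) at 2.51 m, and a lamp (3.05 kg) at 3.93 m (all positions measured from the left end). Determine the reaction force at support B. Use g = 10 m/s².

About support A:
Block: 48.3 × 10 = 483 N down at 0.913 m → arm 0.097 m, τ = 483 × 0.097 = 46.85 N·m counterclockwise.
Crate: 21.3 × 10 = 213 N down at 4.63 m → arm 3.62 m, τ = 213 × 3.62 = 771.1 N·m clockwise.
Weight: 50.9 × 10 = 509 N down at 2.51 m → arm 1.5 m, τ = 509 × 1.5 = 763.5 N·m clockwise.
Lamp: 3.05 × 10 = 30.5 N down at 3.93 m → arm 2.92 m, τ = 30.5 × 2.92 = 89.06 N·m clockwise.
Net load moment about support A = 1577 N·m clockwise.
Reaction R at support B is upward at 5.03 m, arm 4.02 m → moment R × 4.02 counterclockwise.
Balancing moments: R × 4.02 = 1577, giving R = 392 N.

R_B ≈ 392 N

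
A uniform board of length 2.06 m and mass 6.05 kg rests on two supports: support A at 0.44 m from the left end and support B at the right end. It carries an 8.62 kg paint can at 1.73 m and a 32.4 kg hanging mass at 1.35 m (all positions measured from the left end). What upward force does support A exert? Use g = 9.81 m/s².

R_A ≈ 194 N

Choose support B as the axis so its reaction then has zero moment arm.
Beam weight: 6.05 × 9.81 = 59.35 N down at 1.03 m → arm 1.03 m, τ = 59.35 × 1.03 = 61.13 N·m counterclockwise.
Paint can: 8.62 × 9.81 = 84.56 N down at 1.73 m → arm 0.33 m, τ = 84.56 × 0.33 = 27.9 N·m counterclockwise.
Hanging mass: 32.4 × 9.81 = 317.8 N down at 1.35 m → arm 0.71 m, τ = 317.8 × 0.71 = 225.6 N·m counterclockwise.
Net load moment about support B = 314.6 N·m counterclockwise.
Reaction R at support A is upward at 0.44 m, arm 1.62 m → moment R × 1.62 clockwise.
Setting net torque to zero: R × 1.62 = 314.6 → R = 194 N.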